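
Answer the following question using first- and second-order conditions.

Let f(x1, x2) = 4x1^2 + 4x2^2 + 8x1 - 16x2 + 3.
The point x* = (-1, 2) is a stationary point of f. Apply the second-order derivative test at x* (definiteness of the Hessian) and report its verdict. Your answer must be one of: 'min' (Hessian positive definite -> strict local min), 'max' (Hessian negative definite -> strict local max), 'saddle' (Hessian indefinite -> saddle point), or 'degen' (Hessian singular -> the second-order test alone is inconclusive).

Compute the Hessian H = grad^2 f:
  H = [[8, 0], [0, 8]]
Verify stationarity: grad f(x*) = H x* + g = (0, 0).
Eigenvalues of H: 8, 8.
Both eigenvalues > 0, so H is positive definite -> x* is a strict local min.

min


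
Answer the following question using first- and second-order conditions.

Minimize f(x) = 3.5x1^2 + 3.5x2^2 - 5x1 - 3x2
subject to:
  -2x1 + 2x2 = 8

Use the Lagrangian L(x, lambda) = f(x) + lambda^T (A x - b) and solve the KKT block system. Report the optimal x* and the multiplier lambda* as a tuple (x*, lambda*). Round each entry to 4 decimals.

Form the Lagrangian:
  L(x, lambda) = (1/2) x^T Q x + c^T x + lambda^T (A x - b)
Stationarity (grad_x L = 0): Q x + c + A^T lambda = 0.
Primal feasibility: A x = b.

This gives the KKT block system:
  [ Q   A^T ] [ x     ]   [-c ]
  [ A    0  ] [ lambda ] = [ b ]

Solving the linear system:
  x*      = (-1.4286, 2.5714)
  lambda* = (-7.5)
  f(x*)   = 29.7143

x* = (-1.4286, 2.5714), lambda* = (-7.5)


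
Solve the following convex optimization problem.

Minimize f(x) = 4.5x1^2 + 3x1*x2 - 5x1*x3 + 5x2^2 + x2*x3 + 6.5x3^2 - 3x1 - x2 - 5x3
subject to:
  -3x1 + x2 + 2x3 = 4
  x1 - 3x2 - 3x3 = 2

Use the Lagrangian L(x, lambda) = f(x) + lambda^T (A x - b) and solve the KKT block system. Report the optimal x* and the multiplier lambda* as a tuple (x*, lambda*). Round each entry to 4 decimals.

Form the Lagrangian:
  L(x, lambda) = (1/2) x^T Q x + c^T x + lambda^T (A x - b)
Stationarity (grad_x L = 0): Q x + c + A^T lambda = 0.
Primal feasibility: A x = b.

This gives the KKT block system:
  [ Q   A^T ] [ x     ]   [-c ]
  [ A    0  ] [ lambda ] = [ b ]

Solving the linear system:
  x*      = (-2.0216, -0.6162, -0.7243)
  lambda* = (-9.027, -7.6595)
  f(x*)   = 30.8649

x* = (-2.0216, -0.6162, -0.7243), lambda* = (-9.027, -7.6595)


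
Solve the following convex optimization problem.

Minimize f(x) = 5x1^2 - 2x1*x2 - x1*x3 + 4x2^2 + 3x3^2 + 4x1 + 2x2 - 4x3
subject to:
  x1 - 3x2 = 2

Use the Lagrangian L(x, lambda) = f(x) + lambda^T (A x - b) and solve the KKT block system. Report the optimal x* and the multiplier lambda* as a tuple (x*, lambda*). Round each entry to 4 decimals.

Form the Lagrangian:
  L(x, lambda) = (1/2) x^T Q x + c^T x + lambda^T (A x - b)
Stationarity (grad_x L = 0): Q x + c + A^T lambda = 0.
Primal feasibility: A x = b.

This gives the KKT block system:
  [ Q   A^T ] [ x     ]   [-c ]
  [ A    0  ] [ lambda ] = [ b ]

Solving the linear system:
  x*      = (-0.3787, -0.7929, 0.6036)
  lambda* = (-1.1953)
  f(x*)   = -1.5621

x* = (-0.3787, -0.7929, 0.6036), lambda* = (-1.1953)


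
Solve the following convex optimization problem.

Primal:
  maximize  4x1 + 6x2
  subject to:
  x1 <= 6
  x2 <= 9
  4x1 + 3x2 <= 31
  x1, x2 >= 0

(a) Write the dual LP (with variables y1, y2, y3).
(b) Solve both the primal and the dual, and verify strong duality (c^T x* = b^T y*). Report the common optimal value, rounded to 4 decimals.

The standard primal-dual pair for 'max c^T x s.t. A x <= b, x >= 0' is:
  Dual:  min b^T y  s.t.  A^T y >= c,  y >= 0.

So the dual LP is:
  minimize  6y1 + 9y2 + 31y3
  subject to:
    y1 + 4y3 >= 4
    y2 + 3y3 >= 6
    y1, y2, y3 >= 0

Solving the primal: x* = (1, 9).
  primal value c^T x* = 58.
Solving the dual: y* = (0, 3, 1).
  dual value b^T y* = 58.
Strong duality: c^T x* = b^T y*. Confirmed.

58


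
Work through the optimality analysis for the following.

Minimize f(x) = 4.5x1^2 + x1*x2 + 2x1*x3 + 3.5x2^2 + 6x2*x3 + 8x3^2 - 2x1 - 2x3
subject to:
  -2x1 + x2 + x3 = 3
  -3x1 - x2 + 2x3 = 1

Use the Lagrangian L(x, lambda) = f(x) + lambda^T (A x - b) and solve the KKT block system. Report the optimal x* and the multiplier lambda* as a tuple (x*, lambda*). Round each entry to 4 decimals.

Form the Lagrangian:
  L(x, lambda) = (1/2) x^T Q x + c^T x + lambda^T (A x - b)
Stationarity (grad_x L = 0): Q x + c + A^T lambda = 0.
Primal feasibility: A x = b.

This gives the KKT block system:
  [ Q   A^T ] [ x     ]   [-c ]
  [ A    0  ] [ lambda ] = [ b ]

Solving the linear system:
  x*      = (-0.8469, 1.3844, -0.0782)
  lambda* = (-6.7036, 1.671)
  f(x*)   = 10.145

x* = (-0.8469, 1.3844, -0.0782), lambda* = (-6.7036, 1.671)


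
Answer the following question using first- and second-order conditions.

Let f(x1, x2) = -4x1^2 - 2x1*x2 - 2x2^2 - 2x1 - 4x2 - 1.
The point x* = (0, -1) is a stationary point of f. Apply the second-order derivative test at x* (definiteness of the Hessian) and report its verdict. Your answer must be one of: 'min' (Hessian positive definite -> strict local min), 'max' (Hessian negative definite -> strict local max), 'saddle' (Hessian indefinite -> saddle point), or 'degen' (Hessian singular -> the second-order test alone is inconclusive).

Compute the Hessian H = grad^2 f:
  H = [[-8, -2], [-2, -4]]
Verify stationarity: grad f(x*) = H x* + g = (0, 0).
Eigenvalues of H: -8.8284, -3.1716.
Both eigenvalues < 0, so H is negative definite -> x* is a strict local max.

max


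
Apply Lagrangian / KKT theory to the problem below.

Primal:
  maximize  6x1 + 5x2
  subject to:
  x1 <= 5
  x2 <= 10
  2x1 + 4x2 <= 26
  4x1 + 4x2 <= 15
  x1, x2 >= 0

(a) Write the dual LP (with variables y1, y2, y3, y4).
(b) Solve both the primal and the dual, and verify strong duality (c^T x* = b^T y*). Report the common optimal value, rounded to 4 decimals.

The standard primal-dual pair for 'max c^T x s.t. A x <= b, x >= 0' is:
  Dual:  min b^T y  s.t.  A^T y >= c,  y >= 0.

So the dual LP is:
  minimize  5y1 + 10y2 + 26y3 + 15y4
  subject to:
    y1 + 2y3 + 4y4 >= 6
    y2 + 4y3 + 4y4 >= 5
    y1, y2, y3, y4 >= 0

Solving the primal: x* = (3.75, 0).
  primal value c^T x* = 22.5.
Solving the dual: y* = (0, 0, 0, 1.5).
  dual value b^T y* = 22.5.
Strong duality: c^T x* = b^T y*. Confirmed.

22.5


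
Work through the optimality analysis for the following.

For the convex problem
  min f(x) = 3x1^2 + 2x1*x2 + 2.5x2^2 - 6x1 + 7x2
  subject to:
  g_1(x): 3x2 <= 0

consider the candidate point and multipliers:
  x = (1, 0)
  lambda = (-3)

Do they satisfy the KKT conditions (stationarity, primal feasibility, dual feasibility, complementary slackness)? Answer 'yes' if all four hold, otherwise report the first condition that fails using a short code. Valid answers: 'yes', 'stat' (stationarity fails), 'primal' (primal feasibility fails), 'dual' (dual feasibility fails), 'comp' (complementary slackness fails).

Gradient of f: grad f(x) = Q x + c = (0, 9)
Constraint values g_i(x) = a_i^T x - b_i:
  g_1((1, 0)) = 0
Stationarity residual: grad f(x) + sum_i lambda_i a_i = (0, 0)
  -> stationarity OK
Primal feasibility (all g_i <= 0): OK
Dual feasibility (all lambda_i >= 0): FAILS
Complementary slackness (lambda_i * g_i(x) = 0 for all i): OK

Verdict: the first failing condition is dual_feasibility -> dual.

dual


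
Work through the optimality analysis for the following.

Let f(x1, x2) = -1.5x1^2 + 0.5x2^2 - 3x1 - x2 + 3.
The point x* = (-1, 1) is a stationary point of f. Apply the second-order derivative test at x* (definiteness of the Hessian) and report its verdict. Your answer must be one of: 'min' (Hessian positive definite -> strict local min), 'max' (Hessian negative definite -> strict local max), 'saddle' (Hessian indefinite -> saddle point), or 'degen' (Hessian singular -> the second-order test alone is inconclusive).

Compute the Hessian H = grad^2 f:
  H = [[-3, 0], [0, 1]]
Verify stationarity: grad f(x*) = H x* + g = (0, 0).
Eigenvalues of H: -3, 1.
Eigenvalues have mixed signs, so H is indefinite -> x* is a saddle point.

saddle


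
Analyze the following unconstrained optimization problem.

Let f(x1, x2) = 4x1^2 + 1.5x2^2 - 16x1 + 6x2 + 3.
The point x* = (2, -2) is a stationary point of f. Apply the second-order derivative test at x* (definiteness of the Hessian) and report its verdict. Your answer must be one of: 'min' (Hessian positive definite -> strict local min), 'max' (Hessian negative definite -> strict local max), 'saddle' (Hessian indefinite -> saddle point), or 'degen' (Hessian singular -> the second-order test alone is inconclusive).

Compute the Hessian H = grad^2 f:
  H = [[8, 0], [0, 3]]
Verify stationarity: grad f(x*) = H x* + g = (0, 0).
Eigenvalues of H: 3, 8.
Both eigenvalues > 0, so H is positive definite -> x* is a strict local min.

min


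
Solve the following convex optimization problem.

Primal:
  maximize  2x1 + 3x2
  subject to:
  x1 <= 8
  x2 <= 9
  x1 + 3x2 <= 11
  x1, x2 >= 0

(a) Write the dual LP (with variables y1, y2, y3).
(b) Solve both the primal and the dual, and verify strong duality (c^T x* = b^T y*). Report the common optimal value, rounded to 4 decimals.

The standard primal-dual pair for 'max c^T x s.t. A x <= b, x >= 0' is:
  Dual:  min b^T y  s.t.  A^T y >= c,  y >= 0.

So the dual LP is:
  minimize  8y1 + 9y2 + 11y3
  subject to:
    y1 + y3 >= 2
    y2 + 3y3 >= 3
    y1, y2, y3 >= 0

Solving the primal: x* = (8, 1).
  primal value c^T x* = 19.
Solving the dual: y* = (1, 0, 1).
  dual value b^T y* = 19.
Strong duality: c^T x* = b^T y*. Confirmed.

19


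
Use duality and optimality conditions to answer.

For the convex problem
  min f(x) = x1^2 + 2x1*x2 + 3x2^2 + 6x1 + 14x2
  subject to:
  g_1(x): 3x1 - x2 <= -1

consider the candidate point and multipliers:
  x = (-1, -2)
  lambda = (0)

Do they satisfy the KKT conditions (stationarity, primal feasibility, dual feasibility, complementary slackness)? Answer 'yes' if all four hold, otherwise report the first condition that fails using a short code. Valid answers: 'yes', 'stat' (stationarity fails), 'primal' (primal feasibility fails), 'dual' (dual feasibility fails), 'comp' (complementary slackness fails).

Gradient of f: grad f(x) = Q x + c = (0, 0)
Constraint values g_i(x) = a_i^T x - b_i:
  g_1((-1, -2)) = 0
Stationarity residual: grad f(x) + sum_i lambda_i a_i = (0, 0)
  -> stationarity OK
Primal feasibility (all g_i <= 0): OK
Dual feasibility (all lambda_i >= 0): OK
Complementary slackness (lambda_i * g_i(x) = 0 for all i): OK

Verdict: yes, KKT holds.

yes


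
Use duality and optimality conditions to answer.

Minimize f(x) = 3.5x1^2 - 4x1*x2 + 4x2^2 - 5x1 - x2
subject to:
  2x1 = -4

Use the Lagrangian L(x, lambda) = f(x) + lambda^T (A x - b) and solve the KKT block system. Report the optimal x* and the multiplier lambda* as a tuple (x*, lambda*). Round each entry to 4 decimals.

Form the Lagrangian:
  L(x, lambda) = (1/2) x^T Q x + c^T x + lambda^T (A x - b)
Stationarity (grad_x L = 0): Q x + c + A^T lambda = 0.
Primal feasibility: A x = b.

This gives the KKT block system:
  [ Q   A^T ] [ x     ]   [-c ]
  [ A    0  ] [ lambda ] = [ b ]

Solving the linear system:
  x*      = (-2, -0.875)
  lambda* = (7.75)
  f(x*)   = 20.9375

x* = (-2, -0.875), lambda* = (7.75)


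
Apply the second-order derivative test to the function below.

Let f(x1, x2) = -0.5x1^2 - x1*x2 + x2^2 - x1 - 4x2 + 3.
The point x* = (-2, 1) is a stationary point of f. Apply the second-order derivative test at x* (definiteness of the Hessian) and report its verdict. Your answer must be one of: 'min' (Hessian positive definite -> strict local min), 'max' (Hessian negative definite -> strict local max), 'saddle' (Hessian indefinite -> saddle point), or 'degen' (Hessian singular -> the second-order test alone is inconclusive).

Compute the Hessian H = grad^2 f:
  H = [[-1, -1], [-1, 2]]
Verify stationarity: grad f(x*) = H x* + g = (0, 0).
Eigenvalues of H: -1.3028, 2.3028.
Eigenvalues have mixed signs, so H is indefinite -> x* is a saddle point.

saddle


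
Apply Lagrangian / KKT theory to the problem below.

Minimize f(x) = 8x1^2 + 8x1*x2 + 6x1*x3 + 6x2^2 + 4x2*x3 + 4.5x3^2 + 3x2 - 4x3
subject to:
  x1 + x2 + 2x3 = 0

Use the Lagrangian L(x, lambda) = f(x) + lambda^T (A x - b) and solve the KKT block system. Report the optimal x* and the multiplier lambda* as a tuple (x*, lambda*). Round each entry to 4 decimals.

Form the Lagrangian:
  L(x, lambda) = (1/2) x^T Q x + c^T x + lambda^T (A x - b)
Stationarity (grad_x L = 0): Q x + c + A^T lambda = 0.
Primal feasibility: A x = b.

This gives the KKT block system:
  [ Q   A^T ] [ x     ]   [-c ]
  [ A    0  ] [ lambda ] = [ b ]

Solving the linear system:
  x*      = (0.0587, -0.5179, 0.2296)
  lambda* = (1.8265)
  f(x*)   = -1.236

x* = (0.0587, -0.5179, 0.2296), lambda* = (1.8265)


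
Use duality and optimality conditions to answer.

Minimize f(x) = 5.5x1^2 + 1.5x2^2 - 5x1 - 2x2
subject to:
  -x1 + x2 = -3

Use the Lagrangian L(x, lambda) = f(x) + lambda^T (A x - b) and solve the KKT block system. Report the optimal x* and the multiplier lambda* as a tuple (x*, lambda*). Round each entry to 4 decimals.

Form the Lagrangian:
  L(x, lambda) = (1/2) x^T Q x + c^T x + lambda^T (A x - b)
Stationarity (grad_x L = 0): Q x + c + A^T lambda = 0.
Primal feasibility: A x = b.

This gives the KKT block system:
  [ Q   A^T ] [ x     ]   [-c ]
  [ A    0  ] [ lambda ] = [ b ]

Solving the linear system:
  x*      = (1.1429, -1.8571)
  lambda* = (7.5714)
  f(x*)   = 10.3571

x* = (1.1429, -1.8571), lambda* = (7.5714)


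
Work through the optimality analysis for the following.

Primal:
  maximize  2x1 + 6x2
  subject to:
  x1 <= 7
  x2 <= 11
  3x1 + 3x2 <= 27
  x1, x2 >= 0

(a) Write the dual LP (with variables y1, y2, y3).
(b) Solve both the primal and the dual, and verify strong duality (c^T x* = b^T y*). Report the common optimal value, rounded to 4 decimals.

The standard primal-dual pair for 'max c^T x s.t. A x <= b, x >= 0' is:
  Dual:  min b^T y  s.t.  A^T y >= c,  y >= 0.

So the dual LP is:
  minimize  7y1 + 11y2 + 27y3
  subject to:
    y1 + 3y3 >= 2
    y2 + 3y3 >= 6
    y1, y2, y3 >= 0

Solving the primal: x* = (0, 9).
  primal value c^T x* = 54.
Solving the dual: y* = (0, 0, 2).
  dual value b^T y* = 54.
Strong duality: c^T x* = b^T y*. Confirmed.

54


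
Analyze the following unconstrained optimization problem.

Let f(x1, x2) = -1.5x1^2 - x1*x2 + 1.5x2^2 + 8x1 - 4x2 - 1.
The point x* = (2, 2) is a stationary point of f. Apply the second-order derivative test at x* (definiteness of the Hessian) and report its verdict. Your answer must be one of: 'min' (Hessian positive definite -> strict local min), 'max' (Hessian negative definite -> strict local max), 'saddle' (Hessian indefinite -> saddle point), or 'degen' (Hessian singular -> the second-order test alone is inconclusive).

Compute the Hessian H = grad^2 f:
  H = [[-3, -1], [-1, 3]]
Verify stationarity: grad f(x*) = H x* + g = (0, 0).
Eigenvalues of H: -3.1623, 3.1623.
Eigenvalues have mixed signs, so H is indefinite -> x* is a saddle point.

saddle


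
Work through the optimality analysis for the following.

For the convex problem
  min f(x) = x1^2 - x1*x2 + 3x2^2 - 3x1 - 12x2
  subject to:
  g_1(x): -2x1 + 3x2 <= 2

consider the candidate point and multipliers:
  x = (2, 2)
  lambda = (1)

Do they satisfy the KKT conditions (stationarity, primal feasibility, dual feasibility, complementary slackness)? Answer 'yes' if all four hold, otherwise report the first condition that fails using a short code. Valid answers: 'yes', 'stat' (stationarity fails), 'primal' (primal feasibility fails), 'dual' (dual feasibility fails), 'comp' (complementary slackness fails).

Gradient of f: grad f(x) = Q x + c = (-1, -2)
Constraint values g_i(x) = a_i^T x - b_i:
  g_1((2, 2)) = 0
Stationarity residual: grad f(x) + sum_i lambda_i a_i = (-3, 1)
  -> stationarity FAILS
Primal feasibility (all g_i <= 0): OK
Dual feasibility (all lambda_i >= 0): OK
Complementary slackness (lambda_i * g_i(x) = 0 for all i): OK

Verdict: the first failing condition is stationarity -> stat.

stat


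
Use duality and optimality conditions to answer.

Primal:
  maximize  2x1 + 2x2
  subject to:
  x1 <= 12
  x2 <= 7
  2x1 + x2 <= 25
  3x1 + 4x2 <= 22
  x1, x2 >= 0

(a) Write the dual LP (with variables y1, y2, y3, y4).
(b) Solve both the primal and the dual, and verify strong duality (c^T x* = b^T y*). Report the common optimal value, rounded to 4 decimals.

The standard primal-dual pair for 'max c^T x s.t. A x <= b, x >= 0' is:
  Dual:  min b^T y  s.t.  A^T y >= c,  y >= 0.

So the dual LP is:
  minimize  12y1 + 7y2 + 25y3 + 22y4
  subject to:
    y1 + 2y3 + 3y4 >= 2
    y2 + y3 + 4y4 >= 2
    y1, y2, y3, y4 >= 0

Solving the primal: x* = (7.3333, 0).
  primal value c^T x* = 14.6667.
Solving the dual: y* = (0, 0, 0, 0.6667).
  dual value b^T y* = 14.6667.
Strong duality: c^T x* = b^T y*. Confirmed.

14.6667


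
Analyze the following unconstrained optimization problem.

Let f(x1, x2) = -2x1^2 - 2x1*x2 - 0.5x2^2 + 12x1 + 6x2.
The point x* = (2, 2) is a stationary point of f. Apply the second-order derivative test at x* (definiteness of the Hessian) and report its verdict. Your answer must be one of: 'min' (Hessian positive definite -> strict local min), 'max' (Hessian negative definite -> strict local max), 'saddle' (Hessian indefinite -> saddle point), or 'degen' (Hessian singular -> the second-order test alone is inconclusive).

Compute the Hessian H = grad^2 f:
  H = [[-4, -2], [-2, -1]]
Verify stationarity: grad f(x*) = H x* + g = (0, 0).
Eigenvalues of H: -5, 0.
H has a zero eigenvalue (singular; negative semidefinite but not definite), so H is neither positive definite, negative definite, nor indefinite. The second-order test alone is inconclusive -> degen.
(Indeed, f is constant along the null direction of H through x*, so x* is not a strict local extremum.)

degen


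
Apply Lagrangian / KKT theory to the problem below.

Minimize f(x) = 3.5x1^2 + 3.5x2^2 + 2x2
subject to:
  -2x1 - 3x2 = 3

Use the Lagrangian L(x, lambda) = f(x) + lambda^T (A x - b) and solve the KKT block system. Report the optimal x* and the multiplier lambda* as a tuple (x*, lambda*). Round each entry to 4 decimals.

Form the Lagrangian:
  L(x, lambda) = (1/2) x^T Q x + c^T x + lambda^T (A x - b)
Stationarity (grad_x L = 0): Q x + c + A^T lambda = 0.
Primal feasibility: A x = b.

This gives the KKT block system:
  [ Q   A^T ] [ x     ]   [-c ]
  [ A    0  ] [ lambda ] = [ b ]

Solving the linear system:
  x*      = (-0.3297, -0.7802)
  lambda* = (-1.1538)
  f(x*)   = 0.9505

x* = (-0.3297, -0.7802), lambda* = (-1.1538)


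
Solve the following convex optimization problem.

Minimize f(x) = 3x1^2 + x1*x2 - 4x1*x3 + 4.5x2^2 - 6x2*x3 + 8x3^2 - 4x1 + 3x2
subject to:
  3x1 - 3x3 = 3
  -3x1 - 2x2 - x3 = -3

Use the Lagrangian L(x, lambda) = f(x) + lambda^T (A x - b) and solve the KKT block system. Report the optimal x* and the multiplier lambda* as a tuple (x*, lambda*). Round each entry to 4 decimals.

Form the Lagrangian:
  L(x, lambda) = (1/2) x^T Q x + c^T x + lambda^T (A x - b)
Stationarity (grad_x L = 0): Q x + c + A^T lambda = 0.
Primal feasibility: A x = b.

This gives the KKT block system:
  [ Q   A^T ] [ x     ]   [-c ]
  [ A    0  ] [ lambda ] = [ b ]

Solving the linear system:
  x*      = (1.1429, -0.2857, 0.1429)
  lambda* = (-0.3095, 0.3571)
  f(x*)   = -1.7143

x* = (1.1429, -0.2857, 0.1429), lambda* = (-0.3095, 0.3571)


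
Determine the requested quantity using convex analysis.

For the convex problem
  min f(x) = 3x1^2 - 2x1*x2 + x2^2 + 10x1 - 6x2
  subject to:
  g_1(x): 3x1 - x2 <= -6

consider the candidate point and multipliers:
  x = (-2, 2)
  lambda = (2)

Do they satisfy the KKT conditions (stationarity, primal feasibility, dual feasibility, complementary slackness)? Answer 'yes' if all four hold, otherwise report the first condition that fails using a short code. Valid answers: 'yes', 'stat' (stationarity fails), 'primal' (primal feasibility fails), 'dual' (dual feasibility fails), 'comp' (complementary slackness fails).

Gradient of f: grad f(x) = Q x + c = (-6, 2)
Constraint values g_i(x) = a_i^T x - b_i:
  g_1((-2, 2)) = -2
Stationarity residual: grad f(x) + sum_i lambda_i a_i = (0, 0)
  -> stationarity OK
Primal feasibility (all g_i <= 0): OK
Dual feasibility (all lambda_i >= 0): OK
Complementary slackness (lambda_i * g_i(x) = 0 for all i): FAILS

Verdict: the first failing condition is complementary_slackness -> comp.

comp


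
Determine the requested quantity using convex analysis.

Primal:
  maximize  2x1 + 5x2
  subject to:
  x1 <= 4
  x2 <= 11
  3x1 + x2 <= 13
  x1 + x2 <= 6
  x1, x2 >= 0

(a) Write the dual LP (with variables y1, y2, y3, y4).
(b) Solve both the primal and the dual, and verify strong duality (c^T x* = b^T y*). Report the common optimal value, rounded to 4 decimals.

The standard primal-dual pair for 'max c^T x s.t. A x <= b, x >= 0' is:
  Dual:  min b^T y  s.t.  A^T y >= c,  y >= 0.

So the dual LP is:
  minimize  4y1 + 11y2 + 13y3 + 6y4
  subject to:
    y1 + 3y3 + y4 >= 2
    y2 + y3 + y4 >= 5
    y1, y2, y3, y4 >= 0

Solving the primal: x* = (0, 6).
  primal value c^T x* = 30.
Solving the dual: y* = (0, 0, 0, 5).
  dual value b^T y* = 30.
Strong duality: c^T x* = b^T y*. Confirmed.

30


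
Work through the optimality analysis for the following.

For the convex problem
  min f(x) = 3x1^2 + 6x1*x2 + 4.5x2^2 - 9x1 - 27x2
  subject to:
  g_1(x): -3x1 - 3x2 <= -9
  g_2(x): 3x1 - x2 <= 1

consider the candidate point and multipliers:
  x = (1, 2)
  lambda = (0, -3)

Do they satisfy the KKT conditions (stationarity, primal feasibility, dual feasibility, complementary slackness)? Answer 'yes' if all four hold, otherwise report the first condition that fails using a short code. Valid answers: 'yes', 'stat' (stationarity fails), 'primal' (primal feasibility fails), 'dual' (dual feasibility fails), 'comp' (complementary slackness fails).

Gradient of f: grad f(x) = Q x + c = (9, -3)
Constraint values g_i(x) = a_i^T x - b_i:
  g_1((1, 2)) = 0
  g_2((1, 2)) = 0
Stationarity residual: grad f(x) + sum_i lambda_i a_i = (0, 0)
  -> stationarity OK
Primal feasibility (all g_i <= 0): OK
Dual feasibility (all lambda_i >= 0): FAILS
Complementary slackness (lambda_i * g_i(x) = 0 for all i): OK

Verdict: the first failing condition is dual_feasibility -> dual.

dual


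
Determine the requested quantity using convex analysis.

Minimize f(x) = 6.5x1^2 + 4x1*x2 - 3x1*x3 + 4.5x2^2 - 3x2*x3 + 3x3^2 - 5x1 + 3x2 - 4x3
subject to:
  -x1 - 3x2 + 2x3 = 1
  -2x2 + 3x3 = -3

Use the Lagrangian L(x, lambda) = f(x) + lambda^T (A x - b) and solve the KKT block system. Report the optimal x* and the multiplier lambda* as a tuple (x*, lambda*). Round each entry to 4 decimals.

Form the Lagrangian:
  L(x, lambda) = (1/2) x^T Q x + c^T x + lambda^T (A x - b)
Stationarity (grad_x L = 0): Q x + c + A^T lambda = 0.
Primal feasibility: A x = b.

This gives the KKT block system:
  [ Q   A^T ] [ x     ]   [-c ]
  [ A    0  ] [ lambda ] = [ b ]

Solving the linear system:
  x*      = (-0.2305, -1.6617, -2.1078)
  lambda* = (-8.3204, 9.2036)
  f(x*)   = 20.265

x* = (-0.2305, -1.6617, -2.1078), lambda* = (-8.3204, 9.2036)


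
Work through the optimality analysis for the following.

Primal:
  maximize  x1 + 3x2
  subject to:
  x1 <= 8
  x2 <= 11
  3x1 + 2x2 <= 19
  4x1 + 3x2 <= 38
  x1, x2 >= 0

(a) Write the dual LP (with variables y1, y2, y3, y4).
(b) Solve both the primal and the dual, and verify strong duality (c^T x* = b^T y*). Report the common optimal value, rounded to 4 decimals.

The standard primal-dual pair for 'max c^T x s.t. A x <= b, x >= 0' is:
  Dual:  min b^T y  s.t.  A^T y >= c,  y >= 0.

So the dual LP is:
  minimize  8y1 + 11y2 + 19y3 + 38y4
  subject to:
    y1 + 3y3 + 4y4 >= 1
    y2 + 2y3 + 3y4 >= 3
    y1, y2, y3, y4 >= 0

Solving the primal: x* = (0, 9.5).
  primal value c^T x* = 28.5.
Solving the dual: y* = (0, 0, 1.5, 0).
  dual value b^T y* = 28.5.
Strong duality: c^T x* = b^T y*. Confirmed.

28.5


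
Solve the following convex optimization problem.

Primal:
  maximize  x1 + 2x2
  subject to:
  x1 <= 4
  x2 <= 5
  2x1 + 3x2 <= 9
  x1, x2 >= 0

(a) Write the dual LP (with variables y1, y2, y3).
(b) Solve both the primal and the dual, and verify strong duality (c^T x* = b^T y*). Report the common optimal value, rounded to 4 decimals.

The standard primal-dual pair for 'max c^T x s.t. A x <= b, x >= 0' is:
  Dual:  min b^T y  s.t.  A^T y >= c,  y >= 0.

So the dual LP is:
  minimize  4y1 + 5y2 + 9y3
  subject to:
    y1 + 2y3 >= 1
    y2 + 3y3 >= 2
    y1, y2, y3 >= 0

Solving the primal: x* = (0, 3).
  primal value c^T x* = 6.
Solving the dual: y* = (0, 0, 0.6667).
  dual value b^T y* = 6.
Strong duality: c^T x* = b^T y*. Confirmed.

6


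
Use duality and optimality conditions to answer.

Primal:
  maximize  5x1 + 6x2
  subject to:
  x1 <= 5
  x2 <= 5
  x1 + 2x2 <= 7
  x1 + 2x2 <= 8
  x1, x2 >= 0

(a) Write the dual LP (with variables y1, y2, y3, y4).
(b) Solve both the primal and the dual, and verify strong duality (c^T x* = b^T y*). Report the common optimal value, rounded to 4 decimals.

The standard primal-dual pair for 'max c^T x s.t. A x <= b, x >= 0' is:
  Dual:  min b^T y  s.t.  A^T y >= c,  y >= 0.

So the dual LP is:
  minimize  5y1 + 5y2 + 7y3 + 8y4
  subject to:
    y1 + y3 + y4 >= 5
    y2 + 2y3 + 2y4 >= 6
    y1, y2, y3, y4 >= 0

Solving the primal: x* = (5, 1).
  primal value c^T x* = 31.
Solving the dual: y* = (2, 0, 3, 0).
  dual value b^T y* = 31.
Strong duality: c^T x* = b^T y*. Confirmed.

31


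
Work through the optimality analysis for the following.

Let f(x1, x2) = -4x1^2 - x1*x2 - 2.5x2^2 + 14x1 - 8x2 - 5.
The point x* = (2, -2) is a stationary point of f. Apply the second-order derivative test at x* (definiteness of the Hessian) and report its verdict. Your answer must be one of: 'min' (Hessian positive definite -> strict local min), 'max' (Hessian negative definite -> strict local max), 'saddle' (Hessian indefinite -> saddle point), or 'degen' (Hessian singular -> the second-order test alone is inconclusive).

Compute the Hessian H = grad^2 f:
  H = [[-8, -1], [-1, -5]]
Verify stationarity: grad f(x*) = H x* + g = (0, 0).
Eigenvalues of H: -8.3028, -4.6972.
Both eigenvalues < 0, so H is negative definite -> x* is a strict local max.

max


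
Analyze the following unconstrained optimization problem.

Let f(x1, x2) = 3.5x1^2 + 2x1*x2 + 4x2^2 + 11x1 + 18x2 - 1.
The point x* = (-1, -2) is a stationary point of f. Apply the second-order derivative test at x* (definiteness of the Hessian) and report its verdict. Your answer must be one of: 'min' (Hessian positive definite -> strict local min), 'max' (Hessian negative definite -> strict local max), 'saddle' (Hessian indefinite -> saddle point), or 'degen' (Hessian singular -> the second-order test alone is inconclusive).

Compute the Hessian H = grad^2 f:
  H = [[7, 2], [2, 8]]
Verify stationarity: grad f(x*) = H x* + g = (0, 0).
Eigenvalues of H: 5.4384, 9.5616.
Both eigenvalues > 0, so H is positive definite -> x* is a strict local min.

min


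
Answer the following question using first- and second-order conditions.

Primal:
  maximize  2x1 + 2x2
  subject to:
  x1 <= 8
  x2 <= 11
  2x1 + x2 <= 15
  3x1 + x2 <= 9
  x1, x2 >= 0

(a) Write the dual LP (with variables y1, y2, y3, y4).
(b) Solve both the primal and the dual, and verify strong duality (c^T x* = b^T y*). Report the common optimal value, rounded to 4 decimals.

The standard primal-dual pair for 'max c^T x s.t. A x <= b, x >= 0' is:
  Dual:  min b^T y  s.t.  A^T y >= c,  y >= 0.

So the dual LP is:
  minimize  8y1 + 11y2 + 15y3 + 9y4
  subject to:
    y1 + 2y3 + 3y4 >= 2
    y2 + y3 + y4 >= 2
    y1, y2, y3, y4 >= 0

Solving the primal: x* = (0, 9).
  primal value c^T x* = 18.
Solving the dual: y* = (0, 0, 0, 2).
  dual value b^T y* = 18.
Strong duality: c^T x* = b^T y*. Confirmed.

18


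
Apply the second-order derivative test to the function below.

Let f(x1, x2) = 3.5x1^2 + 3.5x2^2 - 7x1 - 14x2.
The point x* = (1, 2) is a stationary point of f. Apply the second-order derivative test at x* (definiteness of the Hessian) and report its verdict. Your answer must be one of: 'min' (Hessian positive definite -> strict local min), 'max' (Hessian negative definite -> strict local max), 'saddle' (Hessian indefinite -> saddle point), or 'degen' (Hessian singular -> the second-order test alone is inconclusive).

Compute the Hessian H = grad^2 f:
  H = [[7, 0], [0, 7]]
Verify stationarity: grad f(x*) = H x* + g = (0, 0).
Eigenvalues of H: 7, 7.
Both eigenvalues > 0, so H is positive definite -> x* is a strict local min.

min


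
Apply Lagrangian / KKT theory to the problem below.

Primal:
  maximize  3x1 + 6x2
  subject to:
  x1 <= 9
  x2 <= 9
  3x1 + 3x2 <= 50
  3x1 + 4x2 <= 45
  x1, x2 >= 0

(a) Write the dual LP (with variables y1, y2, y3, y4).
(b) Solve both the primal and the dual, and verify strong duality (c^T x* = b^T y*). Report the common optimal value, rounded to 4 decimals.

The standard primal-dual pair for 'max c^T x s.t. A x <= b, x >= 0' is:
  Dual:  min b^T y  s.t.  A^T y >= c,  y >= 0.

So the dual LP is:
  minimize  9y1 + 9y2 + 50y3 + 45y4
  subject to:
    y1 + 3y3 + 3y4 >= 3
    y2 + 3y3 + 4y4 >= 6
    y1, y2, y3, y4 >= 0

Solving the primal: x* = (3, 9).
  primal value c^T x* = 63.
Solving the dual: y* = (0, 2, 0, 1).
  dual value b^T y* = 63.
Strong duality: c^T x* = b^T y*. Confirmed.

63


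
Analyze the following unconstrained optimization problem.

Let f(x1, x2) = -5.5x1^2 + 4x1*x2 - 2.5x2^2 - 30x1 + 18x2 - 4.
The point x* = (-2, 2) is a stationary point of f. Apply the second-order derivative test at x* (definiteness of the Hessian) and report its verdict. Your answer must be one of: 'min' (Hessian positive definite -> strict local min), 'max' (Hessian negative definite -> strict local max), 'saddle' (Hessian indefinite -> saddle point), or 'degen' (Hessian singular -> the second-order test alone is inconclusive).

Compute the Hessian H = grad^2 f:
  H = [[-11, 4], [4, -5]]
Verify stationarity: grad f(x*) = H x* + g = (0, 0).
Eigenvalues of H: -13, -3.
Both eigenvalues < 0, so H is negative definite -> x* is a strict local max.

max


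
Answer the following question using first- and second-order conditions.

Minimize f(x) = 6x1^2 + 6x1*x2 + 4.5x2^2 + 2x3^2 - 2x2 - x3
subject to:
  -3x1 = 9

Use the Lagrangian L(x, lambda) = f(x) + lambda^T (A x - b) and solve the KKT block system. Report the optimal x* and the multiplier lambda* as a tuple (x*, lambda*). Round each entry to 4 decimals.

Form the Lagrangian:
  L(x, lambda) = (1/2) x^T Q x + c^T x + lambda^T (A x - b)
Stationarity (grad_x L = 0): Q x + c + A^T lambda = 0.
Primal feasibility: A x = b.

This gives the KKT block system:
  [ Q   A^T ] [ x     ]   [-c ]
  [ A    0  ] [ lambda ] = [ b ]

Solving the linear system:
  x*      = (-3, 2.2222, 0.25)
  lambda* = (-7.5556)
  f(x*)   = 31.6528

x* = (-3, 2.2222, 0.25), lambda* = (-7.5556)


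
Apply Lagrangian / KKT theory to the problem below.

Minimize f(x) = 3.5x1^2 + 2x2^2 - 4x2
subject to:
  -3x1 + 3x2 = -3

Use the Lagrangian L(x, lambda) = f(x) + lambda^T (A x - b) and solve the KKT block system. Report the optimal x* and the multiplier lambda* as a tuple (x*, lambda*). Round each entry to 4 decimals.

Form the Lagrangian:
  L(x, lambda) = (1/2) x^T Q x + c^T x + lambda^T (A x - b)
Stationarity (grad_x L = 0): Q x + c + A^T lambda = 0.
Primal feasibility: A x = b.

This gives the KKT block system:
  [ Q   A^T ] [ x     ]   [-c ]
  [ A    0  ] [ lambda ] = [ b ]

Solving the linear system:
  x*      = (0.7273, -0.2727)
  lambda* = (1.697)
  f(x*)   = 3.0909

x* = (0.7273, -0.2727), lambda* = (1.697)


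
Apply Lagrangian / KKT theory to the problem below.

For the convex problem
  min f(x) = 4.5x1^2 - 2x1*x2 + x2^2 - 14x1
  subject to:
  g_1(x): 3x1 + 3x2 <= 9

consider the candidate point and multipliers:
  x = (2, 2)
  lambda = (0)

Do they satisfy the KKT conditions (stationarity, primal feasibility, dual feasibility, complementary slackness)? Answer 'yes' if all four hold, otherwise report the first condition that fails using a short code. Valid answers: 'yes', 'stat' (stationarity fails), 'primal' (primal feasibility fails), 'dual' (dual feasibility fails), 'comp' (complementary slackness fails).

Gradient of f: grad f(x) = Q x + c = (0, 0)
Constraint values g_i(x) = a_i^T x - b_i:
  g_1((2, 2)) = 3
Stationarity residual: grad f(x) + sum_i lambda_i a_i = (0, 0)
  -> stationarity OK
Primal feasibility (all g_i <= 0): FAILS
Dual feasibility (all lambda_i >= 0): OK
Complementary slackness (lambda_i * g_i(x) = 0 for all i): OK

Verdict: the first failing condition is primal_feasibility -> primal.

primal


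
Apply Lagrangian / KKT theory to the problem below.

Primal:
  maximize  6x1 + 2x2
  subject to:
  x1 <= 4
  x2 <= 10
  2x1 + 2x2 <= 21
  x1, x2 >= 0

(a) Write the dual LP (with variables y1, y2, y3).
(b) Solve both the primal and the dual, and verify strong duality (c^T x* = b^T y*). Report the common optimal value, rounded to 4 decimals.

The standard primal-dual pair for 'max c^T x s.t. A x <= b, x >= 0' is:
  Dual:  min b^T y  s.t.  A^T y >= c,  y >= 0.

So the dual LP is:
  minimize  4y1 + 10y2 + 21y3
  subject to:
    y1 + 2y3 >= 6
    y2 + 2y3 >= 2
    y1, y2, y3 >= 0

Solving the primal: x* = (4, 6.5).
  primal value c^T x* = 37.
Solving the dual: y* = (4, 0, 1).
  dual value b^T y* = 37.
Strong duality: c^T x* = b^T y*. Confirmed.

37


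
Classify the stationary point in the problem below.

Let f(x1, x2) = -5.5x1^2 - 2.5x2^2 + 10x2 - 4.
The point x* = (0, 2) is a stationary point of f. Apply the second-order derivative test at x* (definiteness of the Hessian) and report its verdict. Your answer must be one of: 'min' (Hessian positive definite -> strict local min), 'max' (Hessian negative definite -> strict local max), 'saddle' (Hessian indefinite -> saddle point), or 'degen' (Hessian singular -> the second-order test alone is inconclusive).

Compute the Hessian H = grad^2 f:
  H = [[-11, 0], [0, -5]]
Verify stationarity: grad f(x*) = H x* + g = (0, 0).
Eigenvalues of H: -11, -5.
Both eigenvalues < 0, so H is negative definite -> x* is a strict local max.

max


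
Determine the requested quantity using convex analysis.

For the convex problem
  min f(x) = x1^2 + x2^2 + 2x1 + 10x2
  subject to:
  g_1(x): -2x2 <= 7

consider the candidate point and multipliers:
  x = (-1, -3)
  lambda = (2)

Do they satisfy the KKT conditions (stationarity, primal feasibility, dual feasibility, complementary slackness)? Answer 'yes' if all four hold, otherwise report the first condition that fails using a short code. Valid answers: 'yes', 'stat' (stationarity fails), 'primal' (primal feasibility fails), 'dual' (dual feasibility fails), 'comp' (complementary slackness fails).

Gradient of f: grad f(x) = Q x + c = (0, 4)
Constraint values g_i(x) = a_i^T x - b_i:
  g_1((-1, -3)) = -1
Stationarity residual: grad f(x) + sum_i lambda_i a_i = (0, 0)
  -> stationarity OK
Primal feasibility (all g_i <= 0): OK
Dual feasibility (all lambda_i >= 0): OK
Complementary slackness (lambda_i * g_i(x) = 0 for all i): FAILS

Verdict: the first failing condition is complementary_slackness -> comp.

comp


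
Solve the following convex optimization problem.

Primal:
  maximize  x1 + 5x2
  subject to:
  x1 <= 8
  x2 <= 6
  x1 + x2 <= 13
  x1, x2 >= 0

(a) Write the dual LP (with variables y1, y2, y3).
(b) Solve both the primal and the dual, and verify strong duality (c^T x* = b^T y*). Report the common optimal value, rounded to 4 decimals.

The standard primal-dual pair for 'max c^T x s.t. A x <= b, x >= 0' is:
  Dual:  min b^T y  s.t.  A^T y >= c,  y >= 0.

So the dual LP is:
  minimize  8y1 + 6y2 + 13y3
  subject to:
    y1 + y3 >= 1
    y2 + y3 >= 5
    y1, y2, y3 >= 0

Solving the primal: x* = (7, 6).
  primal value c^T x* = 37.
Solving the dual: y* = (0, 4, 1).
  dual value b^T y* = 37.
Strong duality: c^T x* = b^T y*. Confirmed.

37


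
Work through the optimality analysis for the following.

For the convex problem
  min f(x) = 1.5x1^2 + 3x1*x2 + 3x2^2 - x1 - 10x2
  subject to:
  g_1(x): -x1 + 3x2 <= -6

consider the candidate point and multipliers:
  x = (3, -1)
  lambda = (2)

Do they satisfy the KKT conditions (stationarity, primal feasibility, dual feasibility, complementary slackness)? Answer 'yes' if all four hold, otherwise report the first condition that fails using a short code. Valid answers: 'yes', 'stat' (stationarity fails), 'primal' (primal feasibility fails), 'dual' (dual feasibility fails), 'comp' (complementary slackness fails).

Gradient of f: grad f(x) = Q x + c = (5, -7)
Constraint values g_i(x) = a_i^T x - b_i:
  g_1((3, -1)) = 0
Stationarity residual: grad f(x) + sum_i lambda_i a_i = (3, -1)
  -> stationarity FAILS
Primal feasibility (all g_i <= 0): OK
Dual feasibility (all lambda_i >= 0): OK
Complementary slackness (lambda_i * g_i(x) = 0 for all i): OK

Verdict: the first failing condition is stationarity -> stat.

stat


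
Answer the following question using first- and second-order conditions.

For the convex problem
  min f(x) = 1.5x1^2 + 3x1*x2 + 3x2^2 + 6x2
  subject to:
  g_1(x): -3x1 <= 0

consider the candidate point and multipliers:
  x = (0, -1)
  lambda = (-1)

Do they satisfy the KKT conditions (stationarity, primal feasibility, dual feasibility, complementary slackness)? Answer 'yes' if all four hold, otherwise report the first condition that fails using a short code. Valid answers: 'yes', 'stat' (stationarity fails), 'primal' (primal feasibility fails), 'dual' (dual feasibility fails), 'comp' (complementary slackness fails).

Gradient of f: grad f(x) = Q x + c = (-3, 0)
Constraint values g_i(x) = a_i^T x - b_i:
  g_1((0, -1)) = 0
Stationarity residual: grad f(x) + sum_i lambda_i a_i = (0, 0)
  -> stationarity OK
Primal feasibility (all g_i <= 0): OK
Dual feasibility (all lambda_i >= 0): FAILS
Complementary slackness (lambda_i * g_i(x) = 0 for all i): OK

Verdict: the first failing condition is dual_feasibility -> dual.

dual


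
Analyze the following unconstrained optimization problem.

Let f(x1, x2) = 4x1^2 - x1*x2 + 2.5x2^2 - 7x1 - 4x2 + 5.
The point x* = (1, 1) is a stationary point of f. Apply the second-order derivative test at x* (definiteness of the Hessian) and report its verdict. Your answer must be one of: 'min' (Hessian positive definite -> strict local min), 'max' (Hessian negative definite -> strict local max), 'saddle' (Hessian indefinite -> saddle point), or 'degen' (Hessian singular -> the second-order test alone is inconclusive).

Compute the Hessian H = grad^2 f:
  H = [[8, -1], [-1, 5]]
Verify stationarity: grad f(x*) = H x* + g = (0, 0).
Eigenvalues of H: 4.6972, 8.3028.
Both eigenvalues > 0, so H is positive definite -> x* is a strict local min.

min


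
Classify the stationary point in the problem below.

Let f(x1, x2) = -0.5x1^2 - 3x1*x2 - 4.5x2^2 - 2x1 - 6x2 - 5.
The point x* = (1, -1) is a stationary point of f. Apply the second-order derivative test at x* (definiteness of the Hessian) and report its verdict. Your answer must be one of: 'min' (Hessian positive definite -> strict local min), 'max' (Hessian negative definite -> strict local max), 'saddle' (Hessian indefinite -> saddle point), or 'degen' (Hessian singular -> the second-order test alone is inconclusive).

Compute the Hessian H = grad^2 f:
  H = [[-1, -3], [-3, -9]]
Verify stationarity: grad f(x*) = H x* + g = (0, 0).
Eigenvalues of H: -10, 0.
H has a zero eigenvalue (singular; negative semidefinite but not definite), so H is neither positive definite, negative definite, nor indefinite. The second-order test alone is inconclusive -> degen.
(Indeed, f is constant along the null direction of H through x*, so x* is not a strict local extremum.)

degen


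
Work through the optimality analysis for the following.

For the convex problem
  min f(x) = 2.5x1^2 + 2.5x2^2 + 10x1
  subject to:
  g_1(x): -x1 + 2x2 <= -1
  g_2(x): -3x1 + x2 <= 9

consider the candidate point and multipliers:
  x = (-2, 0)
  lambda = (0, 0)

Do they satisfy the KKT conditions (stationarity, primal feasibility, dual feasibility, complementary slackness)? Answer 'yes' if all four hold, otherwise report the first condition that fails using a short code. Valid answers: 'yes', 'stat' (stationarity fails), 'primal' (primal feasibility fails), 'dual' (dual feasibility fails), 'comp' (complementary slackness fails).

Gradient of f: grad f(x) = Q x + c = (0, 0)
Constraint values g_i(x) = a_i^T x - b_i:
  g_1((-2, 0)) = 3
  g_2((-2, 0)) = -3
Stationarity residual: grad f(x) + sum_i lambda_i a_i = (0, 0)
  -> stationarity OK
Primal feasibility (all g_i <= 0): FAILS
Dual feasibility (all lambda_i >= 0): OK
Complementary slackness (lambda_i * g_i(x) = 0 for all i): OK

Verdict: the first failing condition is primal_feasibility -> primal.

primal
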